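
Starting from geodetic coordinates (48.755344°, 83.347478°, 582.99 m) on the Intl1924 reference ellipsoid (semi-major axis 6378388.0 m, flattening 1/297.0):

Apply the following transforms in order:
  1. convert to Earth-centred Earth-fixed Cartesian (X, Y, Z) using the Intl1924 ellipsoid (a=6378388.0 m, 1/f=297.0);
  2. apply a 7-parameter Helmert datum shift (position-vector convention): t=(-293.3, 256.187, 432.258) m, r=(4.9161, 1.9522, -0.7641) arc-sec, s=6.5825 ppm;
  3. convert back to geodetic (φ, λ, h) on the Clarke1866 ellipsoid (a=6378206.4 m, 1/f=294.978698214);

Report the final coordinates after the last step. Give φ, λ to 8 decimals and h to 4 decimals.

start: φ=48.755344°, λ=83.347478°, h=582.990 m
→ ECEF (a=6378388.000, f=1/297.0): X=488126.0043, Y=4185144.8826, Z=4773193.7524
→ Helmert 7p (PV): X=487896.5976, Y=4185313.0453, Z=4773752.5591
→ geod (Bowring, a=6378206.400): φ=48.75901344°, λ=83.35084129°, h=1360.1018 m

φ=48.75901344°, λ=83.35084129°, h=1360.1018 m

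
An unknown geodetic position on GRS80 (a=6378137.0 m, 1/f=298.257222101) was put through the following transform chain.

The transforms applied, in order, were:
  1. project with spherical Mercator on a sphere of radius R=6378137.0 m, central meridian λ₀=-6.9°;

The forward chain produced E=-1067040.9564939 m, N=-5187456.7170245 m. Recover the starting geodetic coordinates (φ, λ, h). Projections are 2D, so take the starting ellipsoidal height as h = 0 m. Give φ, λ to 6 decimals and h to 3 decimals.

φ=-42.176511°, λ=-16.485392°, h=0.000 m

start: E=-1067040.9565, N=-5187456.7170 m
→ merc⁻¹: φ=-42.17651100°, λ=-16.48539200°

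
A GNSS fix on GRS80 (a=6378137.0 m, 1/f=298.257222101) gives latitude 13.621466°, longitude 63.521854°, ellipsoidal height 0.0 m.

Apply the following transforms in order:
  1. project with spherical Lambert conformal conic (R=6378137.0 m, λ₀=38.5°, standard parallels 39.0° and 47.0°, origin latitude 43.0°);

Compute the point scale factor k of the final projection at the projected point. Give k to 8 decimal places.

start: φ=13.621466°, λ=63.521854°, h=0.000 m
→ into lcc (λ₀=38.5°): φ=13.62146600°, λ−λ₀=25.02185400°
scale k = 1.12509856

1.12509856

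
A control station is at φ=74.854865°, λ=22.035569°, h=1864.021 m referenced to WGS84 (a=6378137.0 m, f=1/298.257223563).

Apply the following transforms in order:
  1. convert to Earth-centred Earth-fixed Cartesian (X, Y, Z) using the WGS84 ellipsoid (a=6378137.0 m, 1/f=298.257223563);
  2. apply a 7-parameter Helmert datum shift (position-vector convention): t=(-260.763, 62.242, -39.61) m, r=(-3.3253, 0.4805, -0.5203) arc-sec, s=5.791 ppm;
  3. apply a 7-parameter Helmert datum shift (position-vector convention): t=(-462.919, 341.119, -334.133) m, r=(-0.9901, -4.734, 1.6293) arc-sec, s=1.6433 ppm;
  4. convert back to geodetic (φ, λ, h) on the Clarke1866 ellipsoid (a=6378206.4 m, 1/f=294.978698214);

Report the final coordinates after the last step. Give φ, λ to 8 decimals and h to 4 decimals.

φ=74.86019888°, λ=22.06370685°, h=1567.2377 m

start: φ=74.854865°, λ=22.035569°, h=1864.021 m
→ ECEF (a=6378137.000, f=1/298.257223563): X=1549947.8050, Y=627339.1116, Z=6136352.3739
→ Helmert 7p (PV): X=1549711.8951, Y=627500.0046, Z=6136334.5751
→ Helmert 7p (PV): X=1549105.7303, Y=627883.8514, Z=6136043.0815
→ geod (Bowring, a=6378206.400): φ=74.86019888°, λ=22.06370685°, h=1567.2377 m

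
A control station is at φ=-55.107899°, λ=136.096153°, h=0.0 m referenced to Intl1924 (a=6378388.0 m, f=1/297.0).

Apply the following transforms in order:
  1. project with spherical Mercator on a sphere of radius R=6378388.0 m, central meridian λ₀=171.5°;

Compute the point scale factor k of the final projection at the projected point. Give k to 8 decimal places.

1.74815151

start: φ=-55.107899°, λ=136.096153°, h=0.000 m
→ into merc (λ₀=171.5°): φ=-55.10789900°, λ−λ₀=-35.40384700°
scale k = 1.74815151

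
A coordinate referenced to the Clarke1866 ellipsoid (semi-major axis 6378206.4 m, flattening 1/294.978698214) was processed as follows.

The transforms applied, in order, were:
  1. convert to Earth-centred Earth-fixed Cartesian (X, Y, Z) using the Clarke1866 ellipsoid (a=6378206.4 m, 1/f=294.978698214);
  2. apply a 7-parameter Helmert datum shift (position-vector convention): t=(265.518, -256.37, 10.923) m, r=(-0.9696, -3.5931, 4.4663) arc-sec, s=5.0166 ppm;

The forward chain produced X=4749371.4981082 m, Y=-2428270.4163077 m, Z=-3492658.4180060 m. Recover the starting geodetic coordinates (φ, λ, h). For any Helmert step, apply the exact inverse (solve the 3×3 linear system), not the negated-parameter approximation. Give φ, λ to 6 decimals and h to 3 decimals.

start: X=4749371.4981, Y=-2428270.4163, Z=-3492658.4180 m
→ Helmert⁻¹: X=4748968.7368, Y=-2428088.2780, Z=-3492745.9599
→ geod (Bowring, a=6378206.400): φ=-33.39707300°, λ=-27.08009200°, h=3852.5170 m

φ=-33.397073°, λ=-27.080092°, h=3852.517 m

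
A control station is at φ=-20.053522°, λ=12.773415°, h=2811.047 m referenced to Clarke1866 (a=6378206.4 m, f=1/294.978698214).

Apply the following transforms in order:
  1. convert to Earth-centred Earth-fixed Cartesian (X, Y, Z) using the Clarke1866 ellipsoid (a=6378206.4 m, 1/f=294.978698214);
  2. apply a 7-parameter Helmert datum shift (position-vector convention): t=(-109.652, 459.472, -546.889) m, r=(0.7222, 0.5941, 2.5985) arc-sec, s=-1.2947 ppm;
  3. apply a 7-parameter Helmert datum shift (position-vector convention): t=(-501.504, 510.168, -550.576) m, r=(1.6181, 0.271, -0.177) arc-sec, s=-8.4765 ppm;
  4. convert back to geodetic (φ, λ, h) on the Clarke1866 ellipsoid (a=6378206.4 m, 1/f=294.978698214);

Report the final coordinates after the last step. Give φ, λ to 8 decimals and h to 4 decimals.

start: φ=-20.053522°, λ=12.773415°, h=2811.047 m
→ ECEF (a=6378206.400, f=1/294.978698214): X=5848137.2291, Y=1325810.9052, Z=-2174098.1747
→ Helmert 7p (PV): X=5847997.0411, Y=1326349.9469, Z=-2174654.4510
→ Helmert 7p (PV): X=5847444.2476, Y=1326860.9134, Z=-2175183.8720
→ geod (Bowring, a=6378206.400): φ=-20.06410436°, λ=12.78466412°, h=2766.7671 m

φ=-20.06410436°, λ=12.78466412°, h=2766.7671 m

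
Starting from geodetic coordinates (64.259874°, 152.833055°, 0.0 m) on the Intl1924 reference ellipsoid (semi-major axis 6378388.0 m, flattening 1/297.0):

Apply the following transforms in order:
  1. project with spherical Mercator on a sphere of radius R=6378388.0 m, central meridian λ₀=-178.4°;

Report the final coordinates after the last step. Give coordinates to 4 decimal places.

E=-3202447.6906 m, N=9416435.8370 m

start: φ=64.259874°, λ=152.833055°, h=0.000 m
→ merc (R=6378388.0, λ₀=-178.4°): E=-3202447.6906, N=9416435.8370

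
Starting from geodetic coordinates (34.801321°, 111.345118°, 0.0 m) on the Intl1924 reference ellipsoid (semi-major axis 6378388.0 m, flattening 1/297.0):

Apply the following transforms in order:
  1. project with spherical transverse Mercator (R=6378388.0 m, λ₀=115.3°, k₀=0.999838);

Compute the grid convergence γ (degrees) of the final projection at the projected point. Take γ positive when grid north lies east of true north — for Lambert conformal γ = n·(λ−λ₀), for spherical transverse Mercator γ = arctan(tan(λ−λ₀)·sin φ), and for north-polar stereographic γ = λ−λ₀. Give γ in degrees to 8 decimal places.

start: φ=34.801321°, λ=111.345118°, h=0.000 m
→ into tm (λ₀=115.3°): φ=34.80132100°, λ−λ₀=-3.95488200°
convergence γ = -2.25959916°

-2.25959916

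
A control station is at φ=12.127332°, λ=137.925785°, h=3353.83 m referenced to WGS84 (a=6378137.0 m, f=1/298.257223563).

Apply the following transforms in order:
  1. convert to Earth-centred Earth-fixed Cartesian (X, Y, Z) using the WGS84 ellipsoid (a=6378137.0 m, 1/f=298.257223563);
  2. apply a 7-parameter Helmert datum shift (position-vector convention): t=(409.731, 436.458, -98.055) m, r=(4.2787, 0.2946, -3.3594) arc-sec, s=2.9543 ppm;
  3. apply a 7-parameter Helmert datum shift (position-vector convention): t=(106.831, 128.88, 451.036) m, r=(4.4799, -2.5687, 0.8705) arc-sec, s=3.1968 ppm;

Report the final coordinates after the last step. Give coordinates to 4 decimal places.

start: φ=12.127332°, λ=137.925785°, h=3353.830 m
→ ECEF (a=6378137.000, f=1/298.257223563): X=-4631809.5110, Y=4181376.2838, Z=1331881.8676
→ Helmert 7p (PV): X=-4631343.4600, Y=4181872.9043, Z=1331881.1004
→ Helmert 7p (PV): X=-4631285.6698, Y=4181966.6797, Z=1332369.5450

X=-4631285.6698 m, Y=4181966.6797 m, Z=1332369.5450 m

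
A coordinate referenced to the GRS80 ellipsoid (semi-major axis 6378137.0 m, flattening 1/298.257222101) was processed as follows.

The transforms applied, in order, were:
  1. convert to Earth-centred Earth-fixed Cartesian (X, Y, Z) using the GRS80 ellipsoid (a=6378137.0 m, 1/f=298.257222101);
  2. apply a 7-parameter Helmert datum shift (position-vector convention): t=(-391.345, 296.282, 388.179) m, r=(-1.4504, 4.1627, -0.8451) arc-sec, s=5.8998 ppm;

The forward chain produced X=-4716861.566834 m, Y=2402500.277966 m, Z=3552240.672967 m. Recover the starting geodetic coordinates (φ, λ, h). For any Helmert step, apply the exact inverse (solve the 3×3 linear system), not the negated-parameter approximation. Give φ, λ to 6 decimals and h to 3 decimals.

start: X=-4716861.5668, Y=2402500.2780, Z=3552240.6730 m
→ Helmert⁻¹: X=-4716523.9169, Y=2402145.5242, Z=3551753.2444
→ geod (Bowring, a=6378137.000): φ=34.04092200°, λ=153.01006400°, h=2758.9810 m

φ=34.040922°, λ=153.010064°, h=2758.981 m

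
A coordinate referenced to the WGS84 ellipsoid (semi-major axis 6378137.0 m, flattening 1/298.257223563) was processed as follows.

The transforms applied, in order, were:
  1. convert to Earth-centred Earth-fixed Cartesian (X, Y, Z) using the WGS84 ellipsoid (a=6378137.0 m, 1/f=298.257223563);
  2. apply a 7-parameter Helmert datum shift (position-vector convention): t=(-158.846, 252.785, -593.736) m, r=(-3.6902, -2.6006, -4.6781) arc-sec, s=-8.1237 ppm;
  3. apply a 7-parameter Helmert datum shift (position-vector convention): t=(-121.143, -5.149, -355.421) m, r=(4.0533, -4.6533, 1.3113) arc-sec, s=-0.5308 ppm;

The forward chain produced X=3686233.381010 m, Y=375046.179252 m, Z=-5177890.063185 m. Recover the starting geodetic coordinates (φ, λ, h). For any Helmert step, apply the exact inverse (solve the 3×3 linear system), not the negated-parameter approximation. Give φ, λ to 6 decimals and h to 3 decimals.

start: X=3686233.3810, Y=375046.1793, Z=-5177890.0632 m
→ Helmert⁻¹: X=3686242.0578, Y=374926.3472, Z=-5177627.9191
→ Helmert⁻¹: X=3686357.0762, Y=374852.8345, Z=-5177116.0116
→ geod (Bowring, a=6378137.000): φ=-54.58980500°, λ=5.80625100°, h=2524.1760 m

φ=-54.589805°, λ=5.806251°, h=2524.176 m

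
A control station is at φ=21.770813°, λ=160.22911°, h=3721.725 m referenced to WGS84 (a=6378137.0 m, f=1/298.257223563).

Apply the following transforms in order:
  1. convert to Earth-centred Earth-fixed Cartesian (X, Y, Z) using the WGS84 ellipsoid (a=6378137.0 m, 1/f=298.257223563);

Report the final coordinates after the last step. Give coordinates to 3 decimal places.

start: φ=21.770813°, λ=160.229110°, h=3721.725 m
→ ECEF (a=6378137.000, f=1/298.257223563): X=-5579879.2408, Y=2005678.3265, Z=2352244.6254

X=-5579879.241 m, Y=2005678.327 m, Z=2352244.625 m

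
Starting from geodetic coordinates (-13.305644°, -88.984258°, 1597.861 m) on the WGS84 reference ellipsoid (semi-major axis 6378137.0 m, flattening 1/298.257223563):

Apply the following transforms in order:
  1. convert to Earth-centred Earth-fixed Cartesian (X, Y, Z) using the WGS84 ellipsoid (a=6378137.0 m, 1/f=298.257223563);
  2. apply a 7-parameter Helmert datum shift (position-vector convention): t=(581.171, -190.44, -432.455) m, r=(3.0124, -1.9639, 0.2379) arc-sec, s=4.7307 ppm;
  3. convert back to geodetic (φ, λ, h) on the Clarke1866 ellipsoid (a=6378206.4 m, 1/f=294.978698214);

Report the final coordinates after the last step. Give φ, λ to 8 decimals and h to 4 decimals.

start: φ=-13.305644°, λ=-88.984258°, h=1597.861 m
→ ECEF (a=6378137.000, f=1/298.257223563): X=110077.9180, Y=-6208603.5404, Z=-1458699.8000
→ Helmert 7p (PV): X=110680.6593, Y=-6208801.9208, Z=-1459228.7817
→ geod (Bowring, a=6378206.400): φ=-13.31082130°, λ=-88.97873002°, h=1866.2420 m

φ=-13.31082130°, λ=-88.97873002°, h=1866.2420 m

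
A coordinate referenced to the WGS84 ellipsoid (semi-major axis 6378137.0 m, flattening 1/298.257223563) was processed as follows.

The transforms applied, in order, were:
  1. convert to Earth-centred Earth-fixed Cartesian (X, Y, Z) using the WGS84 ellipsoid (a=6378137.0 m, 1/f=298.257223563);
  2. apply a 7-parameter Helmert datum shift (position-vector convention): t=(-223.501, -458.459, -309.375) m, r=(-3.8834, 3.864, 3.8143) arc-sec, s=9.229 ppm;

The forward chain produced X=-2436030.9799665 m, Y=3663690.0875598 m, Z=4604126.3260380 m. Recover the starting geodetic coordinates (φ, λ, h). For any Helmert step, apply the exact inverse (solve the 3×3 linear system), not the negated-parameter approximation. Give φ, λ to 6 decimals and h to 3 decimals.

start: X=-2436030.9800, Y=3663690.0876, Z=4604126.3260 m
→ Helmert⁻¹: X=-2435803.4976, Y=3664073.0854, Z=4604416.5611
→ geod (Bowring, a=6378137.000): φ=46.49369600°, λ=123.61517600°, h=1680.0820 m

φ=46.493696°, λ=123.615176°, h=1680.082 m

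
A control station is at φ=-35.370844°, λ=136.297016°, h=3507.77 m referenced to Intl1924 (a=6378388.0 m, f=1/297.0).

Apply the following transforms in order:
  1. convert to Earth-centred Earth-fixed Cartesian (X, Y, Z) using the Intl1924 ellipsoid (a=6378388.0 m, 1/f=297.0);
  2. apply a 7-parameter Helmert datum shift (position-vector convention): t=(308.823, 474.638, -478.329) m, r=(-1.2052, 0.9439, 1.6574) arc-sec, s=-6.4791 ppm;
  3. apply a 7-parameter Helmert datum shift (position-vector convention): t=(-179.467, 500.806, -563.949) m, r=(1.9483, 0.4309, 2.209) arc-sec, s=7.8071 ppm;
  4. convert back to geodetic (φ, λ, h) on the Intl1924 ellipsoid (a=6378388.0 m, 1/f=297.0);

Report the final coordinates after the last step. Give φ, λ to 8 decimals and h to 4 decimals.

φ=-35.37505238°, λ=136.28943342°, h=4592.7919 m

start: φ=-35.370844°, λ=136.297016°, h=3507.770 m
→ ECEF (a=6378388.000, f=1/297.0): X=-3766333.4869, Y=3599561.7577, Z=-3673580.4856
→ Helmert 7p (PV): X=-3766045.9956, Y=3599961.3459, Z=-3674038.8099
→ Helmert 7p (PV): X=-3766301.0941, Y=3600484.6281, Z=-3674589.5707
→ geod (Bowring, a=6378388.000): φ=-35.37505238°, λ=136.28943342°, h=4592.7919 m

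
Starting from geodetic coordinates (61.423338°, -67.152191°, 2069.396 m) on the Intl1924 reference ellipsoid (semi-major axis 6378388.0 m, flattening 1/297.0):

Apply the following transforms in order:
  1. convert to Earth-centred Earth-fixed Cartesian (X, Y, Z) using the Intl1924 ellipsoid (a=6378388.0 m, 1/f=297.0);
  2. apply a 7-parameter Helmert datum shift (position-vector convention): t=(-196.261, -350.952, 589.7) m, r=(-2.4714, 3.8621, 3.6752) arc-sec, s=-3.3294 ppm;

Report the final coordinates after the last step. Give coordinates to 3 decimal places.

X=1188078.743 m, Y=-2820100.557 m, Z=5580581.988 m

start: φ=61.423338°, λ=-67.152191°, h=2069.396 m
→ ECEF (a=6378388.000, f=1/297.0): X=1188124.2363, Y=-2819847.0212, Z=5579999.3259
→ Helmert 7p (PV): X=1188078.7425, Y=-2820100.5575, Z=5580581.9879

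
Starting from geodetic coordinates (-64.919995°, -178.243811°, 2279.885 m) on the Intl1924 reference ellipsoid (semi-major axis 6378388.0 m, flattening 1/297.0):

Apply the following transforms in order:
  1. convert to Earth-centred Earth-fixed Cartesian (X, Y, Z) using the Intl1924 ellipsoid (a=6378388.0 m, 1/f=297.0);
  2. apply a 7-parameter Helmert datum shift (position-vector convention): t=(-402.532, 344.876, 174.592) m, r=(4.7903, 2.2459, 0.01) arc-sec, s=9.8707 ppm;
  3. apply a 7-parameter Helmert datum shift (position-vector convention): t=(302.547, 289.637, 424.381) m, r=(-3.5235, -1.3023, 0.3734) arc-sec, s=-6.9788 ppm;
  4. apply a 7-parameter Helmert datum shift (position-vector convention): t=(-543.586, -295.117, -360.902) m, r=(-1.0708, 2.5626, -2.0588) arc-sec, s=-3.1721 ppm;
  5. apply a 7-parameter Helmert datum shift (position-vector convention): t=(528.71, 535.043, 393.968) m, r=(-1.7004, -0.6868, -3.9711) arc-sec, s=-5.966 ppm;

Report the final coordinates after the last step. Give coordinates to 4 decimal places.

X=-2711050.0348 m, Y=-82210.5010 m, Z=-5755423.4670 m

start: φ=-64.919995°, λ=-178.243811°, h=2279.885 m
→ ECEF (a=6378388.000, f=1/297.0): X=-2710871.1774, Y=-83117.7038, Z=-5756129.0978
→ Helmert 7p (PV): X=-2711363.1394, Y=-82640.0978, Z=-5755983.7357
→ Helmert 7p (PV): X=-2711005.1792, Y=-82453.1178, Z=-5755534.8919
→ Helmert 7p (PV): X=-2711612.4942, Y=-82750.7929, Z=-5755843.4277
→ Helmert 7p (PV): X=-2711050.0348, Y=-82210.5010, Z=-5755423.4670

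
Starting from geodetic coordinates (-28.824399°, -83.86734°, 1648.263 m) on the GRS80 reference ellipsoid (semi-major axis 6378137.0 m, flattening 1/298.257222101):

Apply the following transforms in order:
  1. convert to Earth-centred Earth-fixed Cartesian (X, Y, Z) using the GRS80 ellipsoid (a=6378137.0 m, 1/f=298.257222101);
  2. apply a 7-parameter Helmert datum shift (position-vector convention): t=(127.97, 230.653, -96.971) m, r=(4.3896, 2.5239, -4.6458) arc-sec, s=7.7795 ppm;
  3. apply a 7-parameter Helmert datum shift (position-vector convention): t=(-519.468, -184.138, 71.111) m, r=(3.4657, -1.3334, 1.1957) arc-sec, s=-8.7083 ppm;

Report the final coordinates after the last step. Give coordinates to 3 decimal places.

start: φ=-28.824399°, λ=-83.867340°, h=1648.263 m
→ ECEF (a=6378137.000, f=1/298.257222101): X=597578.8568, Y=-5561680.2844, Z=-3057659.0513
→ Helmert 7p (PV): X=597548.7918, Y=-5561441.2864, Z=-3057905.4827
→ Helmert 7p (PV): X=597076.1268, Y=-5561522.1507, Z=-3057897.3232

X=597076.127 m, Y=-5561522.151 m, Z=-3057897.323 m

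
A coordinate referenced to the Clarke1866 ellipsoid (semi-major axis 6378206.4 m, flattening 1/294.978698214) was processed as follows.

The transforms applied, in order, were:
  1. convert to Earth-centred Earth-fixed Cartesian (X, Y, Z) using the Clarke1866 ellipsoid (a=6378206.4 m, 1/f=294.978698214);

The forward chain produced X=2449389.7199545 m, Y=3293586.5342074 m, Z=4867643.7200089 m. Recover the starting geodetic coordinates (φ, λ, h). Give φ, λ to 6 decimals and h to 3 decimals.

φ=50.053064°, λ=53.362385°, h=1652.907 m

start: X=2449389.7200, Y=3293586.5342, Z=4867643.7200 m
→ geod (Bowring, a=6378206.400): φ=50.05306400°, λ=53.36238500°, h=1652.9070 m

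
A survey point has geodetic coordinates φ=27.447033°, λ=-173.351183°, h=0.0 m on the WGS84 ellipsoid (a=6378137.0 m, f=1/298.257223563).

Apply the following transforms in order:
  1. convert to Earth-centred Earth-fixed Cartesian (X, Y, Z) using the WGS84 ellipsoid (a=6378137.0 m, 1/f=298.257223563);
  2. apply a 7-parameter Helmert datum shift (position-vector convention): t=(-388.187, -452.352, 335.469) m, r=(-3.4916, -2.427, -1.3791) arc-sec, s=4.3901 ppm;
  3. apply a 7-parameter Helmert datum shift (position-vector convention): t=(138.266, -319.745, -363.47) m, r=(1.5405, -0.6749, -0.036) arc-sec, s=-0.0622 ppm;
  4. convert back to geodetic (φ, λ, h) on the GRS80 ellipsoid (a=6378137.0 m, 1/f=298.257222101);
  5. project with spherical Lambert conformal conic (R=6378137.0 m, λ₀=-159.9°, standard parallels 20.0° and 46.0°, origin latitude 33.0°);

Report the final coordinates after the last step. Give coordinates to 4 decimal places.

E=-1297171.3001 m, N=-519904.9126 m

start: φ=27.447033°, λ=-173.351183°, h=0.000 m
→ ECEF (a=6378137.000, f=1/298.257223563): X=-5626131.3194, Y=-655823.8189, Z=2922262.8805
→ Helmert 7p (PV): X=-5626582.9753, Y=-656191.9656, Z=2922556.0804
→ Helmert 7p (PV): X=-5626454.0365, Y=-656532.5151, Z=2922169.1176
→ geod (Bowring, a=6378137.000): φ=27.44460738°, λ=-173.34444093°, h=314.1066 m
→ lcc (R=6378137.0, λ₀=-159.9°): E=-1297171.3001, N=-519904.9126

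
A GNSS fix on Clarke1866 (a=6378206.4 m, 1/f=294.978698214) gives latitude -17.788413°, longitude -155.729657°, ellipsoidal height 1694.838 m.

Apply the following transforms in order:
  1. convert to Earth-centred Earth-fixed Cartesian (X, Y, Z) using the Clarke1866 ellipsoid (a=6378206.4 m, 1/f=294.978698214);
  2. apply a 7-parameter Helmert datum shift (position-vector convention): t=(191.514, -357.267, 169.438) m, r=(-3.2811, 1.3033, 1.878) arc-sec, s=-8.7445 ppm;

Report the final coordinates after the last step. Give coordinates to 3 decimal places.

start: φ=-17.788413°, λ=-155.729657°, h=1694.838 m
→ ECEF (a=6378206.400, f=1/294.978698214): X=-5539713.6625, Y=-2497825.4349, Z=-1936499.8364
→ Helmert 7p (PV): X=-5539463.2003, Y=-2498242.1012, Z=-1936238.7288

X=-5539463.200 m, Y=-2498242.101 m, Z=-1936238.729 m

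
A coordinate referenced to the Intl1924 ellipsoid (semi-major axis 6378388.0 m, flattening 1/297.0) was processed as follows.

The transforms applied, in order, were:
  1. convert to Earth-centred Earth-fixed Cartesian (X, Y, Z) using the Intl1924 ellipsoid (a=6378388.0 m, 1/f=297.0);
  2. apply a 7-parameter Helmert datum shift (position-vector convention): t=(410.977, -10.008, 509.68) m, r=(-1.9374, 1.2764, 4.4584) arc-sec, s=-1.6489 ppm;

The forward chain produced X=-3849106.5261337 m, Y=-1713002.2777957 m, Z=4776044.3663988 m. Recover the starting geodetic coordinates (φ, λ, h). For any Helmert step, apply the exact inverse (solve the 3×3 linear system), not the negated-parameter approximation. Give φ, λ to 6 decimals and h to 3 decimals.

φ=48.769137°, λ=-156.012315°, h=2308.486 m

start: X=-3849106.5261, Y=-1713002.2778, Z=4776044.3664 m
→ Helmert⁻¹: X=-3849590.4276, Y=-1712956.7410, Z=4775502.6495
→ geod (Bowring, a=6378388.000): φ=48.76913700°, λ=-156.01231500°, h=2308.4860 m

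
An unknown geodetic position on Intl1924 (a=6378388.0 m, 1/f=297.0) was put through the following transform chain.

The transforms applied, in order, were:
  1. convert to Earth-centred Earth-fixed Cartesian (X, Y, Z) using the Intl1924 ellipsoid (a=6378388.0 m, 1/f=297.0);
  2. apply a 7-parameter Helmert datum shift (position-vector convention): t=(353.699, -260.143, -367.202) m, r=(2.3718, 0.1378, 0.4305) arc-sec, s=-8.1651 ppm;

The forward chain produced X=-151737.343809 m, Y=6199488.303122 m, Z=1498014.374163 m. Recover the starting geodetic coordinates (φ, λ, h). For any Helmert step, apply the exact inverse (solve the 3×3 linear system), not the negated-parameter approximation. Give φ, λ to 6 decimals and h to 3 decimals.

φ=13.670797°, λ=91.405173°, h=2913.741 m

start: X=-151737.3438, Y=6199488.3031, Z=1498014.3742 m
→ Helmert⁻¹: X=-152080.3459, Y=6199816.6144, Z=1498322.4186
→ geod (Bowring, a=6378388.000): φ=13.67079700°, λ=91.40517300°, h=2913.7410 m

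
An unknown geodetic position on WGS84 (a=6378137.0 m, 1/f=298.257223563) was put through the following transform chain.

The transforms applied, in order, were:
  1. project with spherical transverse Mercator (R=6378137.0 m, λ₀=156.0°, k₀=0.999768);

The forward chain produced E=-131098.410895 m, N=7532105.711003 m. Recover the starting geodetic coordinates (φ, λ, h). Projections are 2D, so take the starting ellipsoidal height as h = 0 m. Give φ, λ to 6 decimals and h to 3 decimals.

start: E=-131098.4109, N=7532105.7110 m
→ tm⁻¹: φ=67.64829000°, λ=152.90142900°

φ=67.648290°, λ=152.901429°, h=0.000 m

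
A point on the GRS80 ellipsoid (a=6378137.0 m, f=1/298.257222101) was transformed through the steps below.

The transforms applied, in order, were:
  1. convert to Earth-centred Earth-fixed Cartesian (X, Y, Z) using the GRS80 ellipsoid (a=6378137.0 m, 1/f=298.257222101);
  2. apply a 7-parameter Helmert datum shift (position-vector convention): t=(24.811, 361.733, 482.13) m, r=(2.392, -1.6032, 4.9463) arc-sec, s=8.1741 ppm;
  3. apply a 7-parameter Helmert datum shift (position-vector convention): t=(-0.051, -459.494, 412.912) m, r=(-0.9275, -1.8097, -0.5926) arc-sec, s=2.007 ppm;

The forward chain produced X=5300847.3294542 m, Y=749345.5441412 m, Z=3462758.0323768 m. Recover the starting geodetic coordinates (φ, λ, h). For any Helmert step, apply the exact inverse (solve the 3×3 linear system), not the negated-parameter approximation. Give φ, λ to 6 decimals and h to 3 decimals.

start: X=5300847.3295, Y=749345.5441, Z=3462758.0324 m
→ Helmert⁻¹: X=5300864.9645, Y=749803.1940, Z=3462295.0350
→ Helmert⁻¹: X=5300841.7004, Y=749348.3639, Z=3461734.7171
→ geod (Bowring, a=6378137.000): φ=33.06333400°, λ=8.04624700°, h=3459.3820 m

φ=33.063334°, λ=8.046247°, h=3459.382 m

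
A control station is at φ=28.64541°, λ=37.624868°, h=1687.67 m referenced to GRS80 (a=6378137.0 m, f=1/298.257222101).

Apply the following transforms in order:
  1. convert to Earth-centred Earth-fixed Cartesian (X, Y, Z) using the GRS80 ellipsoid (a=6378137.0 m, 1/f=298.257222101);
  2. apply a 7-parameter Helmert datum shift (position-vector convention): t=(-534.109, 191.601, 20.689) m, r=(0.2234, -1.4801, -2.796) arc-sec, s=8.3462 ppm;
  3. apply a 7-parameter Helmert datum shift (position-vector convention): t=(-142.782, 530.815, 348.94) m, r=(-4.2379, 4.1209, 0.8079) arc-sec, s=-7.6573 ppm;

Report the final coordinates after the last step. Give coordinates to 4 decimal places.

start: φ=28.645410°, λ=37.624868°, h=1687.670 m
→ ECEF (a=6378137.000, f=1/298.257222101): X=4437925.3022, Y=3420732.1281, Z=3040278.7647
→ Helmert 7p (PV): X=4437452.7863, Y=3420888.8280, Z=3040360.3791
→ Helmert 7p (PV): X=4437323.3685, Y=3421473.2953, Z=3040527.0995

X=4437323.3685 m, Y=3421473.2953 m, Z=3040527.0995 m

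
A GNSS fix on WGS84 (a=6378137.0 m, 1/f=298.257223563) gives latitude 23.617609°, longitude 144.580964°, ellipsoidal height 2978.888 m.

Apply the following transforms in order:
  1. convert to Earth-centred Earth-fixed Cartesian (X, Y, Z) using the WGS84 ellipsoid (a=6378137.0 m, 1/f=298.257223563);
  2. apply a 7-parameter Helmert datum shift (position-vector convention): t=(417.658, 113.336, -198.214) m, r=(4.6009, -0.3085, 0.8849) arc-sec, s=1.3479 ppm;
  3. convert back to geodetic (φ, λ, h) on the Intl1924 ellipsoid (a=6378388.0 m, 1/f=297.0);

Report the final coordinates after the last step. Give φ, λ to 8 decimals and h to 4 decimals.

start: φ=23.617609°, λ=144.580964°, h=2978.888 m
→ ECEF (a=6378137.000, f=1/298.257223563): X=-4767186.8374, Y=3390247.6743, Z=2540729.2796
→ Helmert 7p (PV): X=-4766793.9497, Y=3390288.4552, Z=2540602.9825
→ geod (Bowring, a=6378388.000): φ=23.61824086°, λ=144.57840816°, h=2420.2142 m

φ=23.61824086°, λ=144.57840816°, h=2420.2142 m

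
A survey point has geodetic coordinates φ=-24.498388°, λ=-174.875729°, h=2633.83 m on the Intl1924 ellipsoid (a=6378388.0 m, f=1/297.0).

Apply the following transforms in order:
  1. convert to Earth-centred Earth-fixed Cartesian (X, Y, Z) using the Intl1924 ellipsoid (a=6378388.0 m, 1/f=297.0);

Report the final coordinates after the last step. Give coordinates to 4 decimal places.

X=-5786694.4027 m, Y=-518919.6303 m, Z=-2629742.1487 m

start: φ=-24.498388°, λ=-174.875729°, h=2633.830 m
→ ECEF (a=6378388.000, f=1/297.0): X=-5786694.4027, Y=-518919.6303, Z=-2629742.1487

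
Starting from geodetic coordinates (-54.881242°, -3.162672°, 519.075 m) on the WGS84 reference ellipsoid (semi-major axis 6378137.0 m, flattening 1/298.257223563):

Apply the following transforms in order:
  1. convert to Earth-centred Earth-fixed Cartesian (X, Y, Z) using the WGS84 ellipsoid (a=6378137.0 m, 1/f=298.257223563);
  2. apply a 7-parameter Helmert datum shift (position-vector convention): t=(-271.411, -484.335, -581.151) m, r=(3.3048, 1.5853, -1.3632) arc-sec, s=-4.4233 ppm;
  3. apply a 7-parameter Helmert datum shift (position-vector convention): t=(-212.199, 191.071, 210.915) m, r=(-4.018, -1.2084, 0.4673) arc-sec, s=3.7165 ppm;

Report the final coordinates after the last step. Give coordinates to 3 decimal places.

start: φ=-54.881242°, λ=-3.162672°, h=519.075 m
→ ECEF (a=6378137.000, f=1/298.257223563): X=3672112.3550, Y=-202903.1946, Z=-5194213.9617
→ Helmert 7p (PV): X=3671783.4389, Y=-203327.6789, Z=-5194803.6108
→ Helmert 7p (PV): X=3671615.7805, Y=-203230.2392, Z=-5194586.5303

X=3671615.781 m, Y=-203230.239 m, Z=-5194586.530 m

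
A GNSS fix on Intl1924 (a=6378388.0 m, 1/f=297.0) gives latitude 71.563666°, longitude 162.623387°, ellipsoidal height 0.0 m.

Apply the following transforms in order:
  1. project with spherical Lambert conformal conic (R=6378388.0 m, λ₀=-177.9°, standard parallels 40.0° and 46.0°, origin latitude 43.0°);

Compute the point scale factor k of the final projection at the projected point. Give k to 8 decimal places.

start: φ=71.563666°, λ=162.623387°, h=0.000 m
→ into lcc (λ₀=-177.9°): φ=71.56366600°, λ−λ₀=-19.47661300°
scale k = 1.17886632

1.17886632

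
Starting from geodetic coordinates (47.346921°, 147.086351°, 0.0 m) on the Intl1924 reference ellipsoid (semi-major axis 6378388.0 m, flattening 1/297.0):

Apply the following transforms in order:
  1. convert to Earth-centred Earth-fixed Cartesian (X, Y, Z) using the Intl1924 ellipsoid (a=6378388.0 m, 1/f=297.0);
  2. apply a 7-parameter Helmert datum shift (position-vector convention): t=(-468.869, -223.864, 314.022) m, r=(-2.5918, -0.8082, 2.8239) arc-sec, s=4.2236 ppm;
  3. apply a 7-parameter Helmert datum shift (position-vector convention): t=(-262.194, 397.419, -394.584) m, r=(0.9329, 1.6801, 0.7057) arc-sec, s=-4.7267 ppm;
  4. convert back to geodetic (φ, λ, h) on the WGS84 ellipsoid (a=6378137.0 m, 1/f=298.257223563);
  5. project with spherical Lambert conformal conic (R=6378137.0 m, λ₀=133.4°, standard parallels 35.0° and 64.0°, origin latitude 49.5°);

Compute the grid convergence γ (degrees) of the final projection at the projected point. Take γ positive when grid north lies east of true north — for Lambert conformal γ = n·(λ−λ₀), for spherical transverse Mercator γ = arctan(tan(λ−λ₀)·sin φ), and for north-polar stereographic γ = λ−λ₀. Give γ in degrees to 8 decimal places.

start: φ=47.346921°, λ=147.086351°, h=0.000 m
→ ECEF (a=6378388.000, f=1/297.0): X=-3634661.6357, Y=2352596.4743, Z=4668069.5967
→ Helmert 7p (PV): X=-3635196.3556, Y=2352391.4420, Z=4668359.5316
→ Helmert 7p (PV): X=-3635411.3901, Y=2352744.1908, Z=4667983.1309
→ geod (Bowring, a=6378137.000): φ=47.34088058°, λ=147.09010064°, h=618.9495 m
→ into lcc (λ₀=133.4°): φ=47.34088058°, λ−λ₀=13.69010064°
convergence γ = 10.52687273°

10.52687273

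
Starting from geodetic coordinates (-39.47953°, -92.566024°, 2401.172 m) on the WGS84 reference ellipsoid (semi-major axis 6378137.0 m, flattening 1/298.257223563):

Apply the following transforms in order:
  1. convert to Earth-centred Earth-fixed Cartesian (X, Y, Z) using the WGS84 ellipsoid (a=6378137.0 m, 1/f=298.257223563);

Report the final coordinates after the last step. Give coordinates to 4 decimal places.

X=-220786.4047 m, Y=-4926559.6813 m, Z=-4035076.2779 m

start: φ=-39.479530°, λ=-92.566024°, h=2401.172 m
→ ECEF (a=6378137.000, f=1/298.257223563): X=-220786.4047, Y=-4926559.6813, Z=-4035076.2779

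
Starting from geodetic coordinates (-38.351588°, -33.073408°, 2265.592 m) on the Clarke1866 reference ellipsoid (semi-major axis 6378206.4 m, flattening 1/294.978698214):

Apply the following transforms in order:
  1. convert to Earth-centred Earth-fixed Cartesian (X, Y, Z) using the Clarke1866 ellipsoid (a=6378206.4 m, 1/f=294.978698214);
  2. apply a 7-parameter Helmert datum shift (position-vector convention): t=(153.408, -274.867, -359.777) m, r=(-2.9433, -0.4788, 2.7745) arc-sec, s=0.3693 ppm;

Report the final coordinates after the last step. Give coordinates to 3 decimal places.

start: φ=-38.351588°, λ=-33.073408°, h=2265.592 m
→ ECEF (a=6378206.400, f=1/294.978698214): X=4198417.1110, Y=-2734137.8952, Z=-3937333.7996
→ Helmert 7p (PV): X=4198617.9865, Y=-2734413.4822, Z=-3937646.2701

X=4198617.987 m, Y=-2734413.482 m, Z=-3937646.270 m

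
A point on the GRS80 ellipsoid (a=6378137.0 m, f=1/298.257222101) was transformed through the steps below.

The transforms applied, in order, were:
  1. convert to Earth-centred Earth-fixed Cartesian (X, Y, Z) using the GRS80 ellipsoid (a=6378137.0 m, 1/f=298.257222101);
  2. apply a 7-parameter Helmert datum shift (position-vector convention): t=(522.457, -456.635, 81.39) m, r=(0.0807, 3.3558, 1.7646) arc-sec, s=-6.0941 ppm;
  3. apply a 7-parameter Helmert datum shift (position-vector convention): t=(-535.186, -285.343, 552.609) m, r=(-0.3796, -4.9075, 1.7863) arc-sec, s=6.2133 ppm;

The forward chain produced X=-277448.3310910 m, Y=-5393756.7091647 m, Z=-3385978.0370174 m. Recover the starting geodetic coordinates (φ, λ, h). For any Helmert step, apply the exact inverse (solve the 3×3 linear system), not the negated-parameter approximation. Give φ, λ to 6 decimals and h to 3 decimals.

start: X=-277448.3311, Y=-5393756.7092, Z=-3385978.0370 m
→ Helmert⁻¹: X=-277038.7056, Y=-5393429.2235, Z=-3386512.9391
→ Helmert⁻¹: X=-277553.8932, Y=-5393004.4046, Z=-3386617.3731
→ geod (Bowring, a=6378137.000): φ=-32.26667700°, λ=-92.94615900°, h=2143.5780 m

φ=-32.266677°, λ=-92.946159°, h=2143.578 m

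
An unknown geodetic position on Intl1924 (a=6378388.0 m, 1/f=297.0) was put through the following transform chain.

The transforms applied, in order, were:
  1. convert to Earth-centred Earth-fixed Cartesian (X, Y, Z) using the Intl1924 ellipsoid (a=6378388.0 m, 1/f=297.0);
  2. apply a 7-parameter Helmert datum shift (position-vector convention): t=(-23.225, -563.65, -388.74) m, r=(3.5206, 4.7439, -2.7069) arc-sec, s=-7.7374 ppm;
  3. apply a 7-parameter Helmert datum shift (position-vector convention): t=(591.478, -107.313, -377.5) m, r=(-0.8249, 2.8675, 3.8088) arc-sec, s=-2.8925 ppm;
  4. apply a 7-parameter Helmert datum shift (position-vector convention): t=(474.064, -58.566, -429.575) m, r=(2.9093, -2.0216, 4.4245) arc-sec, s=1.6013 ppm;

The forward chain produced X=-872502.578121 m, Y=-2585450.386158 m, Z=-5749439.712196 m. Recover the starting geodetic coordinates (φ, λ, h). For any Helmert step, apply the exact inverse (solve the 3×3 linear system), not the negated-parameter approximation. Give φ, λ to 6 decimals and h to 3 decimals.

φ=-64.757501°, λ=-108.670834°, h=2087.255 m

start: X=-872502.5781, Y=-2585450.3862, Z=-5749439.7122 m
→ Helmert⁻¹: X=-873087.0491, Y=-2585450.0392, Z=-5748955.9072
→ Helmert⁻¹: X=-873648.8760, Y=-2585311.0818, Z=-5748617.5198
→ Helmert⁻¹: X=-873466.2838, Y=-2584877.0072, Z=-5748249.2258
→ geod (Bowring, a=6378388.000): φ=-64.75750100°, λ=-108.67083400°, h=2087.2550 m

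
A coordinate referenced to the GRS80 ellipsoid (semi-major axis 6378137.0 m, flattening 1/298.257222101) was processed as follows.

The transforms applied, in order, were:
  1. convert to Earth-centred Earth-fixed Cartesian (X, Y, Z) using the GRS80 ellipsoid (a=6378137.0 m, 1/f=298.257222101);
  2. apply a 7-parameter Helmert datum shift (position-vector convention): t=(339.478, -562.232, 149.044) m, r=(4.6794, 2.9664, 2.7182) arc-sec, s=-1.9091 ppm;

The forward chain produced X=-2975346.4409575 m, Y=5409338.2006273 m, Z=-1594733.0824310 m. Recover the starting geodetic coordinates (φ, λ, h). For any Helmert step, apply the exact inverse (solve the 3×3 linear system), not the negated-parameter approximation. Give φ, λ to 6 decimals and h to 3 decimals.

φ=-14.578524°, λ=118.811971°, h=160.556 m

start: X=-2975346.4410, Y=5409338.2006, Z=-1594733.0824 m
→ Helmert⁻¹: X=-2975597.3677, Y=5409913.7878, Z=-1595050.6961
→ geod (Bowring, a=6378137.000): φ=-14.57852400°, λ=118.81197100°, h=160.5560 m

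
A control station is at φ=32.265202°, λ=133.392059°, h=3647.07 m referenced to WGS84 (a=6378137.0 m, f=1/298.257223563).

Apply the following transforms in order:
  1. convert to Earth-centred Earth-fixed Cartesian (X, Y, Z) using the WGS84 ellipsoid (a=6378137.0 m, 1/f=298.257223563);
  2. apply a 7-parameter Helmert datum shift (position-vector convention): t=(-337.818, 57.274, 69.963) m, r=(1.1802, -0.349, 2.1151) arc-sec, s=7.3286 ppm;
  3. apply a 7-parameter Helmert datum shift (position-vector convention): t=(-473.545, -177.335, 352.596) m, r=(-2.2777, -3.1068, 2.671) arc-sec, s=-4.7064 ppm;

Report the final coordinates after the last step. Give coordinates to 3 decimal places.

start: φ=32.265202°, λ=133.392059°, h=3647.070 m
→ ECEF (a=6378137.000, f=1/298.257223563): X=-3710759.6259, Y=3925107.8523, Z=3387281.6419
→ Helmert 7p (PV): X=-3711170.6194, Y=3925136.4589, Z=3387392.6090
→ Helmert 7p (PV): X=-3711728.5473, Y=3924929.9990, Z=3387630.0210

X=-3711728.547 m, Y=3924929.999 m, Z=3387630.021 m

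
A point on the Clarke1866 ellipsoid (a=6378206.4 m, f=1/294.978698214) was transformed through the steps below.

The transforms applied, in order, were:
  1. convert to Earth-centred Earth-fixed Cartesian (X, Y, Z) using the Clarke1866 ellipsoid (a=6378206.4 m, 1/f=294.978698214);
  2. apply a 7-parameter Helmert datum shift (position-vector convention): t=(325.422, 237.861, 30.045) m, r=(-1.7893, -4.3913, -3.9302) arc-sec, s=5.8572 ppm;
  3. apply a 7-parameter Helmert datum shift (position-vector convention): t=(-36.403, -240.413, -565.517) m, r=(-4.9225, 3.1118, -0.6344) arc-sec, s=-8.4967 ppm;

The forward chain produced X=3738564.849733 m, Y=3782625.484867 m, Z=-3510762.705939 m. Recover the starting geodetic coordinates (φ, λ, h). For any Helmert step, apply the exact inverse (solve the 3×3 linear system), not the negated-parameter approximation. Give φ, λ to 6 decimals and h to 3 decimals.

φ=-33.604599°, λ=45.340180°, h=574.697 m

start: X=3738564.8497, Y=3782625.4849, Z=-3510762.7059 m
→ Helmert⁻¹: X=3738674.3382, Y=3782993.3068, Z=-3510080.3301
→ Helmert⁻¹: X=3738180.2119, Y=3782834.9670, Z=-3510136.5850
→ geod (Bowring, a=6378206.400): φ=-33.60459900°, λ=45.34018000°, h=574.6970 m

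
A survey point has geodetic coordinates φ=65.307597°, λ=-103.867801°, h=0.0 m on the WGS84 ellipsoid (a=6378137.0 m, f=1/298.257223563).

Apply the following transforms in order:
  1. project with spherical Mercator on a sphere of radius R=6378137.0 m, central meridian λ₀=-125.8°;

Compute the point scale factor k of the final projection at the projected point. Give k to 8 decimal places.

start: φ=65.307597°, λ=-103.867801°, h=0.000 m
→ into merc (λ₀=-125.8°): φ=65.30759700°, λ−λ₀=21.93219900°
scale k = 2.39379562

2.39379562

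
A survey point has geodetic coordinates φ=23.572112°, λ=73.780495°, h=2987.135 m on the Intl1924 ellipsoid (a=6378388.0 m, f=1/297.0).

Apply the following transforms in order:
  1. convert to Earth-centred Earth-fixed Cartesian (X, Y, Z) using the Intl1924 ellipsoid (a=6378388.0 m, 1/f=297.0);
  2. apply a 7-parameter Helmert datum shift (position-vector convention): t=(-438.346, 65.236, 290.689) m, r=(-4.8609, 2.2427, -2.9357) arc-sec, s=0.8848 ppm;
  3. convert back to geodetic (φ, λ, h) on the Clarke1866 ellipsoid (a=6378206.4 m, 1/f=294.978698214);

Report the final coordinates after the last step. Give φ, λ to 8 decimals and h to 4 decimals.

φ=23.57422219°, λ=73.78388305°, h=3258.7963 m

start: φ=23.572112°, λ=73.780495°, h=2987.135 m
→ ECEF (a=6378388.000, f=1/297.0): X=1634580.7482, Y=5619123.1448, Z=2536146.0654
→ Helmert 7p (PV): X=1634251.3990, Y=5619229.8557, Z=2536288.8036
→ geod (Bowring, a=6378206.400): φ=23.57422219°, λ=73.78388305°, h=3258.7963 m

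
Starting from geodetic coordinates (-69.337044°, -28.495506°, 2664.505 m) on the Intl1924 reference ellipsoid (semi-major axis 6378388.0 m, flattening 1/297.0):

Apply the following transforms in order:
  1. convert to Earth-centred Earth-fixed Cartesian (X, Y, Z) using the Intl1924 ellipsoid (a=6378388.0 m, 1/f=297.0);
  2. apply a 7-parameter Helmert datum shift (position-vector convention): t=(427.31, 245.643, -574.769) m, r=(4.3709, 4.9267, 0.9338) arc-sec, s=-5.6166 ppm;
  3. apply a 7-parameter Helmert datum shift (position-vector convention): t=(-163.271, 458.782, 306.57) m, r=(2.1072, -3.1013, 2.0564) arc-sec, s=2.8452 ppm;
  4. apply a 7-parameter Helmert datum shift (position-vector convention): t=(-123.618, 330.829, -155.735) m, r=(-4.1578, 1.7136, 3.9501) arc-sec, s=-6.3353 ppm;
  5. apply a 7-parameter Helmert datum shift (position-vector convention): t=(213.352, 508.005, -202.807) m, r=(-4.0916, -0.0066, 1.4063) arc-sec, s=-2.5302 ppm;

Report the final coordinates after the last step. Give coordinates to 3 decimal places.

start: φ=-69.337044°, λ=-28.495506°, h=2664.505 m
→ ECEF (a=6378388.000, f=1/297.0): X=1984747.6400, Y=-1077428.4854, Z=-5947975.2147
→ Helmert 7p (PV): X=1985026.6117, Y=-1077041.7644, Z=-5948586.8137
→ Helmert 7p (PV): X=1984969.1667, Y=-1076505.4857, Z=-5948278.3257
→ Helmert 7p (PV): X=1984804.1723, Y=-1076249.7257, Z=-5948391.1675
→ Helmert 7p (PV): X=1985020.0305, Y=-1075843.4612, Z=-5948557.5113

X=1985020.030 m, Y=-1075843.461 m, Z=-5948557.511 m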